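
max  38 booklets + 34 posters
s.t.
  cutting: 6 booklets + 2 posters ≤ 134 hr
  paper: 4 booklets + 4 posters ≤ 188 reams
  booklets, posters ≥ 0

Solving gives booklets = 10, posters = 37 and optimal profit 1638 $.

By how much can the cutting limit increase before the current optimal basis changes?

148

Binding constraints: cutting, paper. The basis is B = [[6,2],[4,4]] with det 16.
Per unit increase in cutting, x* moves by d = (0.25, -0.25).
The basis stays optimal until posters reaches 0; allowable increase = 148 hr.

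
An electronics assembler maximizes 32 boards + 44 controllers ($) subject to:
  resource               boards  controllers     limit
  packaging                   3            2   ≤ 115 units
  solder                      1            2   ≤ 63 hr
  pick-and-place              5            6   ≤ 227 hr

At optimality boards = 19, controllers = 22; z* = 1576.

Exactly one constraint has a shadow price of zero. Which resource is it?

packaging

packaging: 101/115 (slack 14)
solder: 63/63 (binding)
pick-and-place: 227/227 (binding)
By complementary slackness, a constraint with positive slack has shadow price 0 → packaging.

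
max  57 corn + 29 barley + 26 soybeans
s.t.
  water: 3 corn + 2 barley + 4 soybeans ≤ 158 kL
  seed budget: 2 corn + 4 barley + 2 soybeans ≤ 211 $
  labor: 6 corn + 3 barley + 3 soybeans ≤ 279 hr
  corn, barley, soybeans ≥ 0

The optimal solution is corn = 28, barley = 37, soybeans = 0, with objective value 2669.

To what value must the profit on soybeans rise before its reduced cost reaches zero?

31

Binding: water and labor. Non-binding: seed budget (7 unused).
Since seed budget is not tight, its dual is 0.
The binding rows give the dual system: 3·y_water + 6·y_labor = 57 and 2·y_water + 3·y_labor = 29.
→ y_water = 1 and y_labor = 9.
soybeans enters the basis when its profit ≥ yᵀa₃ = 1·4 + 9·3 = 31.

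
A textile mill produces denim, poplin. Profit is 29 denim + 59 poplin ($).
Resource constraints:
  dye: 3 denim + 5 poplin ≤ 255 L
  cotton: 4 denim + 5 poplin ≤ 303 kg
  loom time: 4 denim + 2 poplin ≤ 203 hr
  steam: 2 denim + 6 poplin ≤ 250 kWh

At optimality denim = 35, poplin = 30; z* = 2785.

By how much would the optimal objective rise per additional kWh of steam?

At the optimum: dye uses 255 of 255 (binding); cotton uses 290 of 303 (slack = 13); loom time uses 200 of 203 (slack = 3); steam uses 250 of 250 (binding).
Slack constraints have shadow price 0 (complementary slackness).
Dual feasibility on the basic columns requires 3·y_dye + 2·y_steam = 29, 5·y_dye + 6·y_steam = 59.
Solving: y_dye = 7, y_steam = 4.
Shadow price of steam = 4.

4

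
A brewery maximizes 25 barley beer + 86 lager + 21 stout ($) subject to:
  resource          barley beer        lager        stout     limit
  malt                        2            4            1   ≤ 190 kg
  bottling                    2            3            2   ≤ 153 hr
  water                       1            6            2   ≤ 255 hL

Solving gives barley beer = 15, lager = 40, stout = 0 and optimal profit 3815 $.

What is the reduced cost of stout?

Binding: malt and water. Non-binding: bottling (3 unused).
By complementary slackness, y = 0 for the non-binding constraint.
From A_Bᵀ y = c: 2·y_malt + 1·y_water = 25; 4·y_malt + 6·y_water = 86.
Solving: y_malt = 8, y_water = 9.
Reduced cost of stout: c₃ − yᵀa₃ = 21 − (8·1 + 9·2) = 21 − 26 = -5.

-5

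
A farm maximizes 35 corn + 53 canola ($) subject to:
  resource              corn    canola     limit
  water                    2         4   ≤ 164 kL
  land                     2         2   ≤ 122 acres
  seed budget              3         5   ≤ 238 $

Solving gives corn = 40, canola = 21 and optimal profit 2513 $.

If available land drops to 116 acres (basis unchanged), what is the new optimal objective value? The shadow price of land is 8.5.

2462

Δb = -6, so new z* = 2513 + (8.5)·(-6) = 2513 − 51 = 2462.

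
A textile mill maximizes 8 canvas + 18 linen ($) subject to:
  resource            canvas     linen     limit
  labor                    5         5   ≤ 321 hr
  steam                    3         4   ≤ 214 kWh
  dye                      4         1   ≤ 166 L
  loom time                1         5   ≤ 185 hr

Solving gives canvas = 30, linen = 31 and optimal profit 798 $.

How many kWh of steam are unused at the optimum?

steam used = 3·30 + 4·31 = 214; slack = 214 − 214 = 0.

0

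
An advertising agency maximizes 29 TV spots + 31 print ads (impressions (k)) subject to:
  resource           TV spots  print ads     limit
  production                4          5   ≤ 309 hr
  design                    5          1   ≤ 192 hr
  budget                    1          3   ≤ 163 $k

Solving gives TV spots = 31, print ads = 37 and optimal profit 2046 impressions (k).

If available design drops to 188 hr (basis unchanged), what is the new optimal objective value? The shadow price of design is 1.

2042

Δb = -4, so new z* = 2046 + (1)·(-4) = 2046 − 4 = 2042.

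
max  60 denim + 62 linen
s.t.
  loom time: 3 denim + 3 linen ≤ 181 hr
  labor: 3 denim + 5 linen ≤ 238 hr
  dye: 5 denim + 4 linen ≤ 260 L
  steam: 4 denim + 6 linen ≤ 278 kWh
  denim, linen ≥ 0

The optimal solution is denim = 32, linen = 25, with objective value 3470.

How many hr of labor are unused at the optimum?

17

labor used = 3·32 + 5·25 = 221; slack = 238 − 221 = 17.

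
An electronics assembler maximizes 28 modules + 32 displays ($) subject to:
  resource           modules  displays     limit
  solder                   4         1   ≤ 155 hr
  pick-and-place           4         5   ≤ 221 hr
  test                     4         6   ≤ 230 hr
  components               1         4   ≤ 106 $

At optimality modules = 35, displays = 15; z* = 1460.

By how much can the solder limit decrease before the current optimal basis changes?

22

Binding constraints: solder, test. The basis is B = [[4,1],[4,6]] with det 20.
Per unit decrease in solder, x* moves by d = (-0.3, 0.2).
The basis stays optimal until components becomes binding; allowable decrease = 22 hr.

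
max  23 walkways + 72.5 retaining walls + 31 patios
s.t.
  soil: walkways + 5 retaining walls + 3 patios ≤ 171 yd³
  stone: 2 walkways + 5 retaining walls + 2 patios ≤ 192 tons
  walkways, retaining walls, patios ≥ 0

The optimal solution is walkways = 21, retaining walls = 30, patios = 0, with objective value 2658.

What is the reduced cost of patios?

Check each constraint at x*: soil 171/171 (tight); stone 192/192 (tight).
The binding rows give the dual system: 1·y_soil + 2·y_stone = 23 and 5·y_soil + 5·y_stone = 72.5.
→ y_soil = 6 and y_stone = 8.5.
Reduced cost of patios: c₃ − yᵀa₃ = 31 − (6·3 + 8.5·2) = 31 − 35 = -4.

-4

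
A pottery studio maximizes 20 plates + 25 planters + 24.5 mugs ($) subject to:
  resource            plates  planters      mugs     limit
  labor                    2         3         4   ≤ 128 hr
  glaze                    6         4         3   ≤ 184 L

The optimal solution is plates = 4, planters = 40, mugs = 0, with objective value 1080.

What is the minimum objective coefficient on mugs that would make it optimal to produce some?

Both labor and glaze are binding at x*.
The binding rows give the dual system: 2·y_labor + 6·y_glaze = 20 and 3·y_labor + 4·y_glaze = 25.
This yields shadow prices y_labor = 7, y_glaze = 1.
mugs enters the basis when its profit ≥ yᵀa₃ = 7·4 + 1·3 = 31.

31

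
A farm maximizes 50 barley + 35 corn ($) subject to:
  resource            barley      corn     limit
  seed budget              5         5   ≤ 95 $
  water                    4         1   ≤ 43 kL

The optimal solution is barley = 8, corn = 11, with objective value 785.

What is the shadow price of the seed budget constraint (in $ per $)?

Both seed budget and water are binding at x*.
From A_Bᵀ y = c: 5·y_seed budget + 4·y_water = 50; 5·y_seed budget + 1·y_water = 35.
→ y_seed budget = 6 and y_water = 5.
Shadow price of seed budget = 6.

6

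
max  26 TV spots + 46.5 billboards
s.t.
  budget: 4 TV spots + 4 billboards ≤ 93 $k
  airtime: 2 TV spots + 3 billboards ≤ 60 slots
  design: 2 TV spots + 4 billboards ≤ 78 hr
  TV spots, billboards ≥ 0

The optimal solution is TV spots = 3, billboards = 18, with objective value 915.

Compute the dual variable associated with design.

Binding: airtime and design. Non-binding: budget (9 unused).
Since budget is not tight, its dual is 0.
From A_Bᵀ y = c: 2·y_airtime + 2·y_design = 26; 3·y_airtime + 4·y_design = 46.5.
→ y_airtime = 5.5 and y_design = 7.5.
Shadow price of design = 7.5.

7.5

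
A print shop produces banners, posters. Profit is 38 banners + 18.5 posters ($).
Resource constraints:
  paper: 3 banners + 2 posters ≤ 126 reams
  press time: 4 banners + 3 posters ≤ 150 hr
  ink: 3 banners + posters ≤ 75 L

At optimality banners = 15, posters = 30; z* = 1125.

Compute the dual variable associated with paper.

0

Binding: press time and ink. Non-binding: paper (21 unused).
Since paper is not tight, its dual is 0.
From A_Bᵀ y = c: 4·y_press time + 3·y_ink = 38; 3·y_press time + 1·y_ink = 18.5.
→ y_press time = 3.5 and y_ink = 8.
Shadow price of paper = 0.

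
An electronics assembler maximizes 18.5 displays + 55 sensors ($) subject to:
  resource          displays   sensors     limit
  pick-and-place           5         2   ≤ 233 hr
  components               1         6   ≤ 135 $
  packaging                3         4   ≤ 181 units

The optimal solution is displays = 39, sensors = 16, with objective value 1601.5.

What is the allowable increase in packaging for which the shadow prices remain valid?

3

Binding constraints: components, packaging. The basis is B = [[1,6],[3,4]] with det -14.
Per unit increase in packaging, x* moves by d = (0.4286, -0.0714).
The basis stays optimal until pick-and-place becomes binding; allowable increase = 3 units.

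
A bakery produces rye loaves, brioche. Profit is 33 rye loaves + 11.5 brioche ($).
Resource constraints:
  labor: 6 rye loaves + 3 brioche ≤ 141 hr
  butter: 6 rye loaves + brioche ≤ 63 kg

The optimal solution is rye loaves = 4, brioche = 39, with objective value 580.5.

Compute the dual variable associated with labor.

At the optimum: labor uses 141 of 141 (binding); butter uses 63 of 63 (binding).
The binding rows give the dual system: 6·y_labor + 6·y_butter = 33 and 3·y_labor + 1·y_butter = 11.5.
This yields shadow prices y_labor = 3, y_butter = 2.5.
Shadow price of labor = 3.

3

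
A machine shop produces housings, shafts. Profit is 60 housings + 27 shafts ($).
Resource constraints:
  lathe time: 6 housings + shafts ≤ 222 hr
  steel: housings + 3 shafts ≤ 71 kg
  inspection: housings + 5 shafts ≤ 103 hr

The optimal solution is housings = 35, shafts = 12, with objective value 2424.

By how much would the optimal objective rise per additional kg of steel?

Check each constraint at x*: lathe time 222/222 (tight); steel 71/71 (tight); inspection 95/103 (slack 8).
Since inspection is not tight, its dual is 0.
From A_Bᵀ y = c: 6·y_lathe time + 1·y_steel = 60; 1·y_lathe time + 3·y_steel = 27.
This yields shadow prices y_lathe time = 9, y_steel = 6.
Shadow price of steel = 6.

6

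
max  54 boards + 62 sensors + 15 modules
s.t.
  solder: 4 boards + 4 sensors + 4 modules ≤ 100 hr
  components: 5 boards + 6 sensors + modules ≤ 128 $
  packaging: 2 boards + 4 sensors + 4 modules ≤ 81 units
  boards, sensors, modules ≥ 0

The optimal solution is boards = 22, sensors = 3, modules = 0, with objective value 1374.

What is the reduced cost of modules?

-7

Binding: solder and components. Non-binding: packaging (25 unused).
Since packaging is not tight, its dual is 0.
From A_Bᵀ y = c: 4·y_solder + 5·y_components = 54; 4·y_solder + 6·y_components = 62.
→ y_solder = 3.5 and y_components = 8.
Reduced cost of modules: c₃ − yᵀa₃ = 15 − (3.5·4 + 8·1) = 15 − 22 = -7.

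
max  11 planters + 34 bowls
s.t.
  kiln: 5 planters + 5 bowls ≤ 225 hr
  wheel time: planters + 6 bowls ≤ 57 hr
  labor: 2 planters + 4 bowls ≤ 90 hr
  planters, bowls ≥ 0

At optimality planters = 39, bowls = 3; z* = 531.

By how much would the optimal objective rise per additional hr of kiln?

Check each constraint at x*: kiln 210/225 (slack 15); wheel time 57/57 (tight); labor 90/90 (tight).
Since kiln is not tight, its dual is 0.
Dual feasibility on the basic columns requires 1·y_wheel time + 2·y_labor = 11, 6·y_wheel time + 4·y_labor = 34.
→ y_wheel time = 3 and y_labor = 4.
Shadow price of kiln = 0.

0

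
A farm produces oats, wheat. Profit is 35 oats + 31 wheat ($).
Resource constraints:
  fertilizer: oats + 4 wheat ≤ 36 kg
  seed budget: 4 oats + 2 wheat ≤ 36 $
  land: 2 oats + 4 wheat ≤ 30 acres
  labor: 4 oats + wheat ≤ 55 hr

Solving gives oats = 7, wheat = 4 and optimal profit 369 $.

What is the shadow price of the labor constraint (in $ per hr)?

At the optimum: fertilizer uses 23 of 36 (slack = 13); seed budget uses 36 of 36 (binding); land uses 30 of 30 (binding); labor uses 32 of 55 (slack = 23).
Since fertilizer, labor are not tight, their duals are 0.
From A_Bᵀ y = c: 4·y_seed budget + 2·y_land = 35; 2·y_seed budget + 4·y_land = 31.
Solving: y_seed budget = 6.5, y_land = 4.5.
Shadow price of labor = 0.

0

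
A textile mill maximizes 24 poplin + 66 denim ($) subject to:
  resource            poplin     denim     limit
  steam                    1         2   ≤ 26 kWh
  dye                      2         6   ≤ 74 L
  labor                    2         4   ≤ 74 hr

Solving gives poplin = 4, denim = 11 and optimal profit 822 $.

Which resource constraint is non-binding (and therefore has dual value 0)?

steam: 26/26 (binding)
dye: 74/74 (binding)
labor: 52/74 (slack 22)
By complementary slackness, a constraint with positive slack has shadow price 0 → labor.

labor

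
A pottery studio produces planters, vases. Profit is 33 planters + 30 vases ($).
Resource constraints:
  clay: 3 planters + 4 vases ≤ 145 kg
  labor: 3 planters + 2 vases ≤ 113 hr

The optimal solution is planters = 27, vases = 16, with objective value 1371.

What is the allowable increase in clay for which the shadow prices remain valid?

81

Binding constraints: clay, labor. The basis is B = [[3,4],[3,2]] with det -6.
Per unit increase in clay, x* moves by d = (-0.3333, 0.5).
The basis stays optimal until planters reaches 0; allowable increase = 81 kg.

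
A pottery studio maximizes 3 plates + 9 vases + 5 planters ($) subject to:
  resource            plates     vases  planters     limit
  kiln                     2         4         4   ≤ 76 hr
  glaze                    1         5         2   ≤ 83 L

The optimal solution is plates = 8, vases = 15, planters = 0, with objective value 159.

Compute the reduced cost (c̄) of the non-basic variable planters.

At the optimum: kiln uses 76 of 76 (binding); glaze uses 83 of 83 (binding).
Dual feasibility on the basic columns requires 2·y_kiln + 1·y_glaze = 3, 4·y_kiln + 5·y_glaze = 9.
→ y_kiln = 1 and y_glaze = 1.
Reduced cost of planters: c₃ − yᵀa₃ = 5 − (1·4 + 1·2) = 5 − 6 = -1.

-1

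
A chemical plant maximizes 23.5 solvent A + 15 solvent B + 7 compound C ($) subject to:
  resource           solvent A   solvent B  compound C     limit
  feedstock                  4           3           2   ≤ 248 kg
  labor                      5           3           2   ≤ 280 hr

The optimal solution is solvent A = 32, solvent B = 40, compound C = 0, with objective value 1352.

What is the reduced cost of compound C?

-3

At the optimum: feedstock uses 248 of 248 (binding); labor uses 280 of 280 (binding).
From A_Bᵀ y = c: 4·y_feedstock + 5·y_labor = 23.5; 3·y_feedstock + 3·y_labor = 15.
Solving: y_feedstock = 1.5, y_labor = 3.5.
Reduced cost of compound C: c₃ − yᵀa₃ = 7 − (1.5·2 + 3.5·2) = 7 − 10 = -3.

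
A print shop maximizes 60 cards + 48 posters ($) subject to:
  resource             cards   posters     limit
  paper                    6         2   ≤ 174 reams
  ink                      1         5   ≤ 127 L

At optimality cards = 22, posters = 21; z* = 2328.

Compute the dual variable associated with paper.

Check each constraint at x*: paper 174/174 (tight); ink 127/127 (tight).
The binding rows give the dual system: 6·y_paper + 1·y_ink = 60 and 2·y_paper + 5·y_ink = 48.
→ y_paper = 9 and y_ink = 6.
Shadow price of paper = 9.

9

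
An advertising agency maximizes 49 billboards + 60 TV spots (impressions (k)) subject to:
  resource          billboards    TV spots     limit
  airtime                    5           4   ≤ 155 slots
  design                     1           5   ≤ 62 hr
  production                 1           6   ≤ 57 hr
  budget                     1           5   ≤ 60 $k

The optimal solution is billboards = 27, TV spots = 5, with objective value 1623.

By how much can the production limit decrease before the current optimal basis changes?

26

Binding constraints: airtime, production. The basis is B = [[5,4],[1,6]] with det 26.
Per unit decrease in production, x* moves by d = (0.1538, -0.1923).
The basis stays optimal until TV spots reaches 0; allowable decrease = 26 hr.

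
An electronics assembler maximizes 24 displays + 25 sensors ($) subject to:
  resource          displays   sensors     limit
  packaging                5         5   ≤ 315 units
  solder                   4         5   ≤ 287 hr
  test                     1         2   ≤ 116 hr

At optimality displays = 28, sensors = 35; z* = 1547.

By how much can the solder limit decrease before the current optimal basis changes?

Binding constraints: packaging, solder. The basis is B = [[5,5],[4,5]] with det 5.
Per unit decrease in solder, x* moves by d = (1, -1).
The basis stays optimal until sensors reaches 0; allowable decrease = 35 hr.

35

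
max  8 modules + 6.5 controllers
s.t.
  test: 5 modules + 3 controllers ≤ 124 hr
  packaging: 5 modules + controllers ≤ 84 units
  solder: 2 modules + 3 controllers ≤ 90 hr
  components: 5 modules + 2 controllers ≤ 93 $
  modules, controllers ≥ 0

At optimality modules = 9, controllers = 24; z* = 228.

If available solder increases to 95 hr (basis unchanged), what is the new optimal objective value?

235.5

At the optimum: test uses 117 of 124 (slack = 7); packaging uses 69 of 84 (slack = 15); solder uses 90 of 90 (binding); components uses 93 of 93 (binding).
By complementary slackness, y = 0 for the non-binding constraints.
The binding rows give the dual system: 2·y_solder + 5·y_components = 8 and 3·y_solder + 2·y_components = 6.5.
This yields shadow prices y_solder = 1.5, y_components = 1.
Δz = y_solder·Δb = 1.5 × (5) = 7.5, so new z* = 228 + 7.5 = 235.5.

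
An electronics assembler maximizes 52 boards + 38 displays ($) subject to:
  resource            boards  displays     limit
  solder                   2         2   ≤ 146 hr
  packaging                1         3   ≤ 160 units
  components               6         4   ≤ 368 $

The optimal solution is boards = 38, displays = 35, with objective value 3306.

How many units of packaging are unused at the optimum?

packaging used = 1·38 + 3·35 = 143; slack = 160 − 143 = 17.

17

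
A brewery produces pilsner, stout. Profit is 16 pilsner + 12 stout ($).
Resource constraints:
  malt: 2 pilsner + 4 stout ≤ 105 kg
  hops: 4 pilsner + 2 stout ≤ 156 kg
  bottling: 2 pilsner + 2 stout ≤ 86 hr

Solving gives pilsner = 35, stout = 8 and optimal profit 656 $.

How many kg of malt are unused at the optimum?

3

malt used = 2·35 + 4·8 = 102; slack = 105 − 102 = 3.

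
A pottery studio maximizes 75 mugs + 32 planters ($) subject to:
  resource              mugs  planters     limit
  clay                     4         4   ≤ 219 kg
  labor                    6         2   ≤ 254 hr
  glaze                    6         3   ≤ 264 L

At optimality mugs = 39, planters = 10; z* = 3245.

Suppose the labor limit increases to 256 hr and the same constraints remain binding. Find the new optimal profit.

3256

Binding: labor and glaze. Non-binding: clay (23 unused).
Since clay is not tight, its dual is 0.
The binding rows give the dual system: 6·y_labor + 6·y_glaze = 75 and 2·y_labor + 3·y_glaze = 32.
This yields shadow prices y_labor = 5.5, y_glaze = 7.
Δz = y_labor·Δb = 5.5 × (2) = 11, so new z* = 3245 + 11 = 3256.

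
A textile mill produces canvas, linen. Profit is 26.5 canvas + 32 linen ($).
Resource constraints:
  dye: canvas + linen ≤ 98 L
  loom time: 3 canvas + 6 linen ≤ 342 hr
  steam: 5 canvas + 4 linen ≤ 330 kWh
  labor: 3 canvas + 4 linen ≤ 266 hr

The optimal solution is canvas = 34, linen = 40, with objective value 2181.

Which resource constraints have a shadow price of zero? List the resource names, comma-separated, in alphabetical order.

dye, labor

dye: 74/98 (slack 24)
loom time: 342/342 (binding)
steam: 330/330 (binding)
labor: 262/266 (slack 4)
By complementary slackness, a constraint with positive slack has shadow price 0 → dye, labor.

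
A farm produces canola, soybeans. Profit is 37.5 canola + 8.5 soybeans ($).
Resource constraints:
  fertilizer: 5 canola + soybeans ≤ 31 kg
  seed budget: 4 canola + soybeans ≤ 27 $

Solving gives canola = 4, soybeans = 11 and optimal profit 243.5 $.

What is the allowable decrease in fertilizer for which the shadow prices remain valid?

4

Binding constraints: fertilizer, seed budget. The basis is B = [[5,1],[4,1]] with det 1.
Per unit decrease in fertilizer, x* moves by d = (-1, 4).
The basis stays optimal until canola reaches 0; allowable decrease = 4 kg.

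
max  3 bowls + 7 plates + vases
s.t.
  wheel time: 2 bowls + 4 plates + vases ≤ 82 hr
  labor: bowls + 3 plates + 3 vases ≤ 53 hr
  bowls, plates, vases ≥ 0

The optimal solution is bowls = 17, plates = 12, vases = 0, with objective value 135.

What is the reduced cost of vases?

Check each constraint at x*: wheel time 82/82 (tight); labor 53/53 (tight).
Dual feasibility on the basic columns requires 2·y_wheel time + 1·y_labor = 3, 4·y_wheel time + 3·y_labor = 7.
This yields shadow prices y_wheel time = 1, y_labor = 1.
Reduced cost of vases: c₃ − yᵀa₃ = 1 − (1·1 + 1·3) = 1 − 4 = -3.

-3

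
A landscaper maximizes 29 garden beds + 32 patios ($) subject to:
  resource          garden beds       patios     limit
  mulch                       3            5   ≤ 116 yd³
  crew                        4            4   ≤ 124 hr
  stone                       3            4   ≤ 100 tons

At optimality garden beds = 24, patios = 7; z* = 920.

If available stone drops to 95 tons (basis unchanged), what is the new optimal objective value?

905

Binding: crew and stone. Non-binding: mulch (9 unused).
By complementary slackness, y = 0 for the non-binding constraint.
Dual feasibility on the basic columns requires 4·y_crew + 3·y_stone = 29, 4·y_crew + 4·y_stone = 32.
Solving: y_crew = 5, y_stone = 3.
Δz = y_stone·Δb = 3 × (-5) = -15, so new z* = 920 − 15 = 905.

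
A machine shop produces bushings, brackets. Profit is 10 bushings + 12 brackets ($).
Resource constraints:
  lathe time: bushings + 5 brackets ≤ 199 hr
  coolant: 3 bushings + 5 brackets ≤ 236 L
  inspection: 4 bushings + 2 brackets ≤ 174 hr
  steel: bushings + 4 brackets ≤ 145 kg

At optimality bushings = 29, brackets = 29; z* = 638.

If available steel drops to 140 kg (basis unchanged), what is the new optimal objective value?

628

Check each constraint at x*: lathe time 174/199 (slack 25); coolant 232/236 (slack 4); inspection 174/174 (tight); steel 145/145 (tight).
Slack constraints have shadow price 0 (complementary slackness).
From A_Bᵀ y = c: 4·y_inspection + 1·y_steel = 10; 2·y_inspection + 4·y_steel = 12.
This yields shadow prices y_inspection = 2, y_steel = 2.
Δz = y_steel·Δb = 2 × (-5) = -10, so new z* = 638 − 10 = 628.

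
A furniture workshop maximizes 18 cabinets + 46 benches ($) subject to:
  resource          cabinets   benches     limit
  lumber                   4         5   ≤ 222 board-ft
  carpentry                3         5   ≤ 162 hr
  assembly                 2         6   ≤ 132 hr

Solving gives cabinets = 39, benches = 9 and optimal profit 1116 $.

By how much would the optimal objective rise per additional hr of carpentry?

2

Binding: carpentry and assembly. Non-binding: lumber (21 unused).
By complementary slackness, y = 0 for the non-binding constraint.
Dual feasibility on the basic columns requires 3·y_carpentry + 2·y_assembly = 18, 5·y_carpentry + 6·y_assembly = 46.
→ y_carpentry = 2 and y_assembly = 6.
Shadow price of carpentry = 2.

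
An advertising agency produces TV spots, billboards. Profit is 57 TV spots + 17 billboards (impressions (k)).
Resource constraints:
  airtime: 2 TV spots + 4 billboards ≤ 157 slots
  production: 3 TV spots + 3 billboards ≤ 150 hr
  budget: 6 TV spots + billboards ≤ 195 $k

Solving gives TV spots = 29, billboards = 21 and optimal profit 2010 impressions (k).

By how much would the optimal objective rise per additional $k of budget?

8

Check each constraint at x*: airtime 142/157 (slack 15); production 150/150 (tight); budget 195/195 (tight).
Since airtime is not tight, its dual is 0.
From A_Bᵀ y = c: 3·y_production + 6·y_budget = 57; 3·y_production + 1·y_budget = 17.
→ y_production = 3 and y_budget = 8.
Shadow price of budget = 8.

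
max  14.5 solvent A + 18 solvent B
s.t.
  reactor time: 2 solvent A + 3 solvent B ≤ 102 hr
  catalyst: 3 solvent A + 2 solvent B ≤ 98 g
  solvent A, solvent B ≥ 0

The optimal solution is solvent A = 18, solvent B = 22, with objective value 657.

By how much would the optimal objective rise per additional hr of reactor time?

5

At the optimum: reactor time uses 102 of 102 (binding); catalyst uses 98 of 98 (binding).
Dual feasibility on the basic columns requires 2·y_reactor time + 3·y_catalyst = 14.5, 3·y_reactor time + 2·y_catalyst = 18.
This yields shadow prices y_reactor time = 5, y_catalyst = 1.5.
Shadow price of reactor time = 5.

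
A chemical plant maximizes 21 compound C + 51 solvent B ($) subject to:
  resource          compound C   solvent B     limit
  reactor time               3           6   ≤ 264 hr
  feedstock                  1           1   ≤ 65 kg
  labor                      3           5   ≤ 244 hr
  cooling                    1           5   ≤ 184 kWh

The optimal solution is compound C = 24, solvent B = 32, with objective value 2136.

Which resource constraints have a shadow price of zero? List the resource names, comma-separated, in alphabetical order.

reactor time: 264/264 (binding)
feedstock: 56/65 (slack 9)
labor: 232/244 (slack 12)
cooling: 184/184 (binding)
By complementary slackness, a constraint with positive slack has shadow price 0 → feedstock, labor.

feedstock, labor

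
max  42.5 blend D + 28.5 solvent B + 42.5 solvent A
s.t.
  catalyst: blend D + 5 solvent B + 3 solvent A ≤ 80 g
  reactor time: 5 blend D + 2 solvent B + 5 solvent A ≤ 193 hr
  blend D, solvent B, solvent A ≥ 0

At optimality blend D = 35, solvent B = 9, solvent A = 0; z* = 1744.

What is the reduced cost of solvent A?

Check each constraint at x*: catalyst 80/80 (tight); reactor time 193/193 (tight).
Dual feasibility on the basic columns requires 1·y_catalyst + 5·y_reactor time = 42.5, 5·y_catalyst + 2·y_reactor time = 28.5.
This yields shadow prices y_catalyst = 2.5, y_reactor time = 8.
Reduced cost of solvent A: c₃ − yᵀa₃ = 42.5 − (2.5·3 + 8·5) = 42.5 − 47.5 = -5.

-5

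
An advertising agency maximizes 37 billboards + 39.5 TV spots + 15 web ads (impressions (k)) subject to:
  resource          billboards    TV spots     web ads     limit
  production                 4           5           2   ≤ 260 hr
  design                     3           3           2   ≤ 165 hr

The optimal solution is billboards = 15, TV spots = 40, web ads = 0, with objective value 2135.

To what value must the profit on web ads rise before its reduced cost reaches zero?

At the optimum: production uses 260 of 260 (binding); design uses 165 of 165 (binding).
From A_Bᵀ y = c: 4·y_production + 3·y_design = 37; 5·y_production + 3·y_design = 39.5.
→ y_production = 2.5 and y_design = 9.
web ads enters the basis when its profit ≥ yᵀa₃ = 2.5·2 + 9·2 = 23.

23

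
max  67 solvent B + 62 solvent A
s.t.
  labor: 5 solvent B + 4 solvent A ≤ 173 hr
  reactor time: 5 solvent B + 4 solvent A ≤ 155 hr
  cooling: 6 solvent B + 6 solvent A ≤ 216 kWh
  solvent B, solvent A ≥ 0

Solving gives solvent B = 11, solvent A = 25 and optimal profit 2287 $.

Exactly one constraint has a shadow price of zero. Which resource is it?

labor: 155/173 (slack 18)
reactor time: 155/155 (binding)
cooling: 216/216 (binding)
By complementary slackness, a constraint with positive slack has shadow price 0 → labor.

labor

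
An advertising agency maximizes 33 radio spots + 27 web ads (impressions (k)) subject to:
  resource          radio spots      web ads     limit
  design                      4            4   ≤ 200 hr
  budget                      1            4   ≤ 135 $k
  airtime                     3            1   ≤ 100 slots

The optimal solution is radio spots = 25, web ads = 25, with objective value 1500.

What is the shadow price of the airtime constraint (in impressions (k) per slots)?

3

Binding: design and airtime. Non-binding: budget (10 unused).
Since budget is not tight, its dual is 0.
The binding rows give the dual system: 4·y_design + 3·y_airtime = 33 and 4·y_design + 1·y_airtime = 27.
This yields shadow prices y_design = 6, y_airtime = 3.
Shadow price of airtime = 3.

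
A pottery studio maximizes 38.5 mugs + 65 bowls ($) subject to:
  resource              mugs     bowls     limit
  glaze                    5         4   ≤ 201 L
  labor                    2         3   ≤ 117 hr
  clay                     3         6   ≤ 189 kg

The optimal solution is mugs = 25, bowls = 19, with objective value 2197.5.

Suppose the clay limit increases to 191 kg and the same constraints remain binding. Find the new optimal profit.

Check each constraint at x*: glaze 201/201 (tight); labor 107/117 (slack 10); clay 189/189 (tight).
Since labor is not tight, its dual is 0.
From A_Bᵀ y = c: 5·y_glaze + 3·y_clay = 38.5; 4·y_glaze + 6·y_clay = 65.
This yields shadow prices y_glaze = 2, y_clay = 9.5.
Δz = y_clay·Δb = 9.5 × (2) = 19, so new z* = 2197.5 + 19 = 2216.5.

2216.5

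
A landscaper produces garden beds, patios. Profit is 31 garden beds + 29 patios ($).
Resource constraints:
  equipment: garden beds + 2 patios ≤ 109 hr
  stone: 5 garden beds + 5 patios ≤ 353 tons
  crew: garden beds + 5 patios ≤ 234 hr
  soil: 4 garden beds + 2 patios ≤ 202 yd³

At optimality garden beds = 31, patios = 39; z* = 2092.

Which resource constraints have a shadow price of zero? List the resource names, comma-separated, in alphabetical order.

equipment: 109/109 (binding)
stone: 350/353 (slack 3)
crew: 226/234 (slack 8)
soil: 202/202 (binding)
By complementary slackness, a constraint with positive slack has shadow price 0 → crew, stone.

crew, stone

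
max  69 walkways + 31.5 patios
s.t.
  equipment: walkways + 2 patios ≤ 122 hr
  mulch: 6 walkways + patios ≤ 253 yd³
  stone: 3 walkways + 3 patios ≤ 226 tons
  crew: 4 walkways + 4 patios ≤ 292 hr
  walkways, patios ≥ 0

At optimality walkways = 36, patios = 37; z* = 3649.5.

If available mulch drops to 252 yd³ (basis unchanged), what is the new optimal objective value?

3642

Binding: mulch and crew. Non-binding: equipment (12 unused), stone (7 unused).
By complementary slackness, y = 0 for the non-binding constraints.
Dual feasibility on the basic columns requires 6·y_mulch + 4·y_crew = 69, 1·y_mulch + 4·y_crew = 31.5.
→ y_mulch = 7.5 and y_crew = 6.
Δz = y_mulch·Δb = 7.5 × (-1) = -7.5, so new z* = 3649.5 − 7.5 = 3642.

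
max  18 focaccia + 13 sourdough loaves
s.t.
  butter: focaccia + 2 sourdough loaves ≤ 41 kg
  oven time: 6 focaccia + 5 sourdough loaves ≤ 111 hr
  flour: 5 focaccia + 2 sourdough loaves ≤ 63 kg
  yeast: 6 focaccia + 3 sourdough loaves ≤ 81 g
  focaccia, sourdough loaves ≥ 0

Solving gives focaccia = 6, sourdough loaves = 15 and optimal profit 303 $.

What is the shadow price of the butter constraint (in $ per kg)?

Binding: oven time and yeast. Non-binding: butter (5 unused), flour (3 unused).
By complementary slackness, y = 0 for the non-binding constraints.
The binding rows give the dual system: 6·y_oven time + 6·y_yeast = 18 and 5·y_oven time + 3·y_yeast = 13.
This yields shadow prices y_oven time = 2, y_yeast = 1.
Shadow price of butter = 0.

0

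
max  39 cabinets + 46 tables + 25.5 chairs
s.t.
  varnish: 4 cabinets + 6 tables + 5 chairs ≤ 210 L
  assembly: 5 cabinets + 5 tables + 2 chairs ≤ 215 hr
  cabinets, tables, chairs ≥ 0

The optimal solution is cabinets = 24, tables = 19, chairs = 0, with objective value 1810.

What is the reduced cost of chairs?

Check each constraint at x*: varnish 210/210 (tight); assembly 215/215 (tight).
The binding rows give the dual system: 4·y_varnish + 5·y_assembly = 39 and 6·y_varnish + 5·y_assembly = 46.
This yields shadow prices y_varnish = 3.5, y_assembly = 5.
Reduced cost of chairs: c₃ − yᵀa₃ = 25.5 − (3.5·5 + 5·2) = 25.5 − 27.5 = -2.

-2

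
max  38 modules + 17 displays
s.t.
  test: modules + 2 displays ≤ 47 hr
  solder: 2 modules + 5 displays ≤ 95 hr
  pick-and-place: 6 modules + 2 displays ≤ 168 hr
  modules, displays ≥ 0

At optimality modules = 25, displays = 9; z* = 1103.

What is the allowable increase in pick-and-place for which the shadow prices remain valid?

Binding constraints: solder, pick-and-place. The basis is B = [[2,5],[6,2]] with det -26.
Per unit increase in pick-and-place, x* moves by d = (0.1923, -0.0769).
The basis stays optimal until test becomes binding; allowable increase = 104 hr.

104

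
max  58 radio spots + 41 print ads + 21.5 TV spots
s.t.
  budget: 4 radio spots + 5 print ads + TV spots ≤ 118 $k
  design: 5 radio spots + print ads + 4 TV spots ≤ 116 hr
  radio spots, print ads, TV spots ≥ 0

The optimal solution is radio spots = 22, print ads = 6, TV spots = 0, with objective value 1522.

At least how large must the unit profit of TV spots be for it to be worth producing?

31

Check each constraint at x*: budget 118/118 (tight); design 116/116 (tight).
The binding rows give the dual system: 4·y_budget + 5·y_design = 58 and 5·y_budget + 1·y_design = 41.
This yields shadow prices y_budget = 7, y_design = 6.
TV spots enters the basis when its profit ≥ yᵀa₃ = 7·1 + 6·4 = 31.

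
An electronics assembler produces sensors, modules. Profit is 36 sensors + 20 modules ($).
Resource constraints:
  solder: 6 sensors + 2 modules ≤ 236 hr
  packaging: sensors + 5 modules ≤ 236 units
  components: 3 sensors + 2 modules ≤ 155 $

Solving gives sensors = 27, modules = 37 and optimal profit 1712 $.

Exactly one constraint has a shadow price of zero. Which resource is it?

solder: 236/236 (binding)
packaging: 212/236 (slack 24)
components: 155/155 (binding)
By complementary slackness, a constraint with positive slack has shadow price 0 → packaging.

packaging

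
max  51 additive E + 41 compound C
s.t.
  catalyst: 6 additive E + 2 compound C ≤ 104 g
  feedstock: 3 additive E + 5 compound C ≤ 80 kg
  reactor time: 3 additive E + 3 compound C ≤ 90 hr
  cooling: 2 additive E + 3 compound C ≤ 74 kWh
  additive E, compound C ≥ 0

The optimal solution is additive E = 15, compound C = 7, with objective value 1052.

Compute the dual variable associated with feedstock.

6

Binding: catalyst and feedstock. Non-binding: reactor time (24 unused), cooling (23 unused).
Slack constraints have shadow price 0 (complementary slackness).
The binding rows give the dual system: 6·y_catalyst + 3·y_feedstock = 51 and 2·y_catalyst + 5·y_feedstock = 41.
Solving: y_catalyst = 5.5, y_feedstock = 6.
Shadow price of feedstock = 6.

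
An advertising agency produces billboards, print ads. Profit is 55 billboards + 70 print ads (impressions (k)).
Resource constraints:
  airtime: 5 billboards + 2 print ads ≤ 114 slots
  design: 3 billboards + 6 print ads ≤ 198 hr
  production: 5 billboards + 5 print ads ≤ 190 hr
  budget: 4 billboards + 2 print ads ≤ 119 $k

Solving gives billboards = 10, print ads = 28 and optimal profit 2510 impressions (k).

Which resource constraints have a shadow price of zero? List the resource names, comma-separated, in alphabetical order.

airtime, budget

airtime: 106/114 (slack 8)
design: 198/198 (binding)
production: 190/190 (binding)
budget: 96/119 (slack 23)
By complementary slackness, a constraint with positive slack has shadow price 0 → airtime, budget.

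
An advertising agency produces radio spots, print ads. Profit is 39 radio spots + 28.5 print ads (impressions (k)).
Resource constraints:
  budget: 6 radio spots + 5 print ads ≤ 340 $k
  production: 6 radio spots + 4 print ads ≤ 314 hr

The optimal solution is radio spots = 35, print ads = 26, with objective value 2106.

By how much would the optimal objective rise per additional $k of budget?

Check each constraint at x*: budget 340/340 (tight); production 314/314 (tight).
The binding rows give the dual system: 6·y_budget + 6·y_production = 39 and 5·y_budget + 4·y_production = 28.5.
Solving: y_budget = 2.5, y_production = 4.
Shadow price of budget = 2.5.

2.5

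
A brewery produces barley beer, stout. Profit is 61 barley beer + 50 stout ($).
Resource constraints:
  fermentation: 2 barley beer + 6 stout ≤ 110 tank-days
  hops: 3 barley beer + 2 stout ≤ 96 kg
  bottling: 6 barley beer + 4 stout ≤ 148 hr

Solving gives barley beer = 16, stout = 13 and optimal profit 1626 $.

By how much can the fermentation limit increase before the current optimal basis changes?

112

Binding constraints: fermentation, bottling. The basis is B = [[2,6],[6,4]] with det -28.
Per unit increase in fermentation, x* moves by d = (-0.1429, 0.2143).
The basis stays optimal until barley beer reaches 0; allowable increase = 112 tank-days.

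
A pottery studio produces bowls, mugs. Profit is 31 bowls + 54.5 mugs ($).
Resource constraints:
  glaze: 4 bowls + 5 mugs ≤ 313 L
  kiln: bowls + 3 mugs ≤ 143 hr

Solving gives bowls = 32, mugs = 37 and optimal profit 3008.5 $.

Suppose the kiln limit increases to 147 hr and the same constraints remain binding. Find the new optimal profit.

3044.5

Both glaze and kiln are binding at x*.
From A_Bᵀ y = c: 4·y_glaze + 1·y_kiln = 31; 5·y_glaze + 3·y_kiln = 54.5.
→ y_glaze = 5.5 and y_kiln = 9.
Δz = y_kiln·Δb = 9 × (4) = 36, so new z* = 3008.5 + 36 = 3044.5.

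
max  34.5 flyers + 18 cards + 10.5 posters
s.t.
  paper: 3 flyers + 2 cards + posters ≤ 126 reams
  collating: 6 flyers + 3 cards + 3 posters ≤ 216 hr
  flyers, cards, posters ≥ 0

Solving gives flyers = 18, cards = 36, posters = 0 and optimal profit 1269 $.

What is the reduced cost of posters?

Check each constraint at x*: paper 126/126 (tight); collating 216/216 (tight).
Dual feasibility on the basic columns requires 3·y_paper + 6·y_collating = 34.5, 2·y_paper + 3·y_collating = 18.
Solving: y_paper = 1.5, y_collating = 5.
Reduced cost of posters: c₃ − yᵀa₃ = 10.5 − (1.5·1 + 5·3) = 10.5 − 16.5 = -6.

-6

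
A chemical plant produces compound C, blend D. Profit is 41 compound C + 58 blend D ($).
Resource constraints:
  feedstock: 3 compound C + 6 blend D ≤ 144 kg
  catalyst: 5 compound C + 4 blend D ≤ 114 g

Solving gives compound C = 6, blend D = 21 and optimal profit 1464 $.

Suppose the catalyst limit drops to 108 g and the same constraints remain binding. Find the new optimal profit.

1440

Both feedstock and catalyst are binding at x*.
Dual feasibility on the basic columns requires 3·y_feedstock + 5·y_catalyst = 41, 6·y_feedstock + 4·y_catalyst = 58.
→ y_feedstock = 7 and y_catalyst = 4.
Δz = y_catalyst·Δb = 4 × (-6) = -24, so new z* = 1464 − 24 = 1440.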